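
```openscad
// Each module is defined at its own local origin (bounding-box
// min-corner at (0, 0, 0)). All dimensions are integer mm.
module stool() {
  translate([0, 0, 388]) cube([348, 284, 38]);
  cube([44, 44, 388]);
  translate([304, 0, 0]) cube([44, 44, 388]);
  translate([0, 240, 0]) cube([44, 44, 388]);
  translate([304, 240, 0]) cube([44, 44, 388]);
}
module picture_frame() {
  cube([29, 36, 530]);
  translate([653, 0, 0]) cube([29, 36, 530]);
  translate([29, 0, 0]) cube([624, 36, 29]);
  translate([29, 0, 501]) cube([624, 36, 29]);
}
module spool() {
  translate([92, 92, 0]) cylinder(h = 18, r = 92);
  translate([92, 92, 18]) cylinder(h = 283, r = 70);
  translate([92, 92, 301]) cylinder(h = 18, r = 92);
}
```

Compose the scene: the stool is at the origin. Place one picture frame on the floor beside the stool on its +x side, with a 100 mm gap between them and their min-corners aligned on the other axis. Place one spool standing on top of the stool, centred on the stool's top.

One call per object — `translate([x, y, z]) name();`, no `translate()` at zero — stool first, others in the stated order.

stool();
translate([448, 0, 0]) picture_frame();
translate([82, 50, 426]) spool();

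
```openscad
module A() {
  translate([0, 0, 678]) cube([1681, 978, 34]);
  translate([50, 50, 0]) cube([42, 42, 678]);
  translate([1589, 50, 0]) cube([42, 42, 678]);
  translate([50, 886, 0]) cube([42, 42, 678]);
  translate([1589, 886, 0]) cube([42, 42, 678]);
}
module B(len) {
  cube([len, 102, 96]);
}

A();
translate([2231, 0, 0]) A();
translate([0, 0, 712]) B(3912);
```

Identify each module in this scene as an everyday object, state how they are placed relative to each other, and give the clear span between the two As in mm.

Second table starts at x = 2231; first ends at x = 1681; clear span = 2231 − 1681 = 550 mm.

A is a table. B is a beam. A beam spans the tops of two tables. The clear span between the two tables is 550 mm.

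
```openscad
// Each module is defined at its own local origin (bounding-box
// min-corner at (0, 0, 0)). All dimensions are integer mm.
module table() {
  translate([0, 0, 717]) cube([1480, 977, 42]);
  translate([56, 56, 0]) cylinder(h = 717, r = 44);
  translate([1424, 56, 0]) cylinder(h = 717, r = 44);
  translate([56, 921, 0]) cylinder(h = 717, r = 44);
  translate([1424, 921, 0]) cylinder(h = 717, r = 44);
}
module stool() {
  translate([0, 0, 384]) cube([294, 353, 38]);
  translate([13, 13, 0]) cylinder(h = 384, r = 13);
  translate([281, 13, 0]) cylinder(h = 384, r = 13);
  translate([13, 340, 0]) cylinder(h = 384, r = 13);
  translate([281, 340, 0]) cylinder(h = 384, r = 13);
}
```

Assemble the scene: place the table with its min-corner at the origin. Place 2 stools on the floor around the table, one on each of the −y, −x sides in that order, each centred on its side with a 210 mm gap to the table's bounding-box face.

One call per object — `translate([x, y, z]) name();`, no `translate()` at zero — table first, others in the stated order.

table();
translate([593, -563, 0]) stool();
translate([-504, 312, 0]) stool();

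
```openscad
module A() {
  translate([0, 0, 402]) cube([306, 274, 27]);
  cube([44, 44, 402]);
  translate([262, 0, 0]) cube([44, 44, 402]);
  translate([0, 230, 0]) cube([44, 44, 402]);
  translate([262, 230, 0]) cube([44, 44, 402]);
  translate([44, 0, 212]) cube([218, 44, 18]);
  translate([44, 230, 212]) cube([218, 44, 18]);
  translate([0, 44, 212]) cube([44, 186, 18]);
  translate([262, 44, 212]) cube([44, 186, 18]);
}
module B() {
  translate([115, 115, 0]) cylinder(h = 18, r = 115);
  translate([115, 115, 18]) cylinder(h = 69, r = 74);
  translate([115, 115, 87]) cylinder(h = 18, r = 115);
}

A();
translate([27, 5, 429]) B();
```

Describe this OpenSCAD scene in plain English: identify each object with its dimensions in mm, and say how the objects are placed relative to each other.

A is a four-legged stool. The seat is 306×274 mm, 27 mm thick, top at z = 429 mm. It stands on four square legs, each 44×44 mm in cross-section, from z = 0 to the seat underside, each flush with a corner of the seat. Four stretchers, 44 mm wide and 18 mm tall, connect adjacent legs with their undersides at z = 212 mm, each running between the inner faces of the legs it joins and aligned with the legs' outer faces on the other axis.

B is a spool: two coaxial disc flanges of radius 115 mm and thickness 18 mm, joined by a core cylinder of radius 74 mm and height 69 mm. The lower flange rests on z = 0 and the three cylinders share a vertical axis.

The spool is on top of the stool.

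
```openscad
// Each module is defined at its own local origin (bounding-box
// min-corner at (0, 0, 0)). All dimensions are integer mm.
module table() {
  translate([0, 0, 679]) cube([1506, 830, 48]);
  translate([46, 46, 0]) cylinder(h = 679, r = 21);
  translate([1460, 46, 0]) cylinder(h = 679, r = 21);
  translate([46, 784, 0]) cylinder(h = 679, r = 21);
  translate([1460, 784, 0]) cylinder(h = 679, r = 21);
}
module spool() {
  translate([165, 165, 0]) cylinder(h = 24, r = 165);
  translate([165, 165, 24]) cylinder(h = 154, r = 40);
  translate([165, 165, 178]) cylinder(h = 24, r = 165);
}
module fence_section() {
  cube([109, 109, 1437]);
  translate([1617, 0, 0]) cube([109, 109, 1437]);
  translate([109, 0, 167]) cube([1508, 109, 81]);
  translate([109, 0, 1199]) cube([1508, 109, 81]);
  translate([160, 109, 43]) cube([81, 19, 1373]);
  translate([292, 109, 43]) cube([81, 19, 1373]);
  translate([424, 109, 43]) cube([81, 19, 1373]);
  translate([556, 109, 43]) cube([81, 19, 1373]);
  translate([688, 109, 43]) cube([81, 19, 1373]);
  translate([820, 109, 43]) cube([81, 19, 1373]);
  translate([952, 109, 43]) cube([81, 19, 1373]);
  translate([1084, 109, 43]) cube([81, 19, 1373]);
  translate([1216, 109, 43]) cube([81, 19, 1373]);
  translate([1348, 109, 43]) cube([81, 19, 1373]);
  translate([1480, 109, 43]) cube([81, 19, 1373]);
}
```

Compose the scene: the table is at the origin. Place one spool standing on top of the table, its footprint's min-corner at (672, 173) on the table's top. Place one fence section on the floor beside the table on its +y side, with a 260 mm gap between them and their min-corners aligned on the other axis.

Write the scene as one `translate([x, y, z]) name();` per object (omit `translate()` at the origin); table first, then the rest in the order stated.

table();
translate([672, 173, 727]) spool();
translate([0, 1090, 0]) fence_section();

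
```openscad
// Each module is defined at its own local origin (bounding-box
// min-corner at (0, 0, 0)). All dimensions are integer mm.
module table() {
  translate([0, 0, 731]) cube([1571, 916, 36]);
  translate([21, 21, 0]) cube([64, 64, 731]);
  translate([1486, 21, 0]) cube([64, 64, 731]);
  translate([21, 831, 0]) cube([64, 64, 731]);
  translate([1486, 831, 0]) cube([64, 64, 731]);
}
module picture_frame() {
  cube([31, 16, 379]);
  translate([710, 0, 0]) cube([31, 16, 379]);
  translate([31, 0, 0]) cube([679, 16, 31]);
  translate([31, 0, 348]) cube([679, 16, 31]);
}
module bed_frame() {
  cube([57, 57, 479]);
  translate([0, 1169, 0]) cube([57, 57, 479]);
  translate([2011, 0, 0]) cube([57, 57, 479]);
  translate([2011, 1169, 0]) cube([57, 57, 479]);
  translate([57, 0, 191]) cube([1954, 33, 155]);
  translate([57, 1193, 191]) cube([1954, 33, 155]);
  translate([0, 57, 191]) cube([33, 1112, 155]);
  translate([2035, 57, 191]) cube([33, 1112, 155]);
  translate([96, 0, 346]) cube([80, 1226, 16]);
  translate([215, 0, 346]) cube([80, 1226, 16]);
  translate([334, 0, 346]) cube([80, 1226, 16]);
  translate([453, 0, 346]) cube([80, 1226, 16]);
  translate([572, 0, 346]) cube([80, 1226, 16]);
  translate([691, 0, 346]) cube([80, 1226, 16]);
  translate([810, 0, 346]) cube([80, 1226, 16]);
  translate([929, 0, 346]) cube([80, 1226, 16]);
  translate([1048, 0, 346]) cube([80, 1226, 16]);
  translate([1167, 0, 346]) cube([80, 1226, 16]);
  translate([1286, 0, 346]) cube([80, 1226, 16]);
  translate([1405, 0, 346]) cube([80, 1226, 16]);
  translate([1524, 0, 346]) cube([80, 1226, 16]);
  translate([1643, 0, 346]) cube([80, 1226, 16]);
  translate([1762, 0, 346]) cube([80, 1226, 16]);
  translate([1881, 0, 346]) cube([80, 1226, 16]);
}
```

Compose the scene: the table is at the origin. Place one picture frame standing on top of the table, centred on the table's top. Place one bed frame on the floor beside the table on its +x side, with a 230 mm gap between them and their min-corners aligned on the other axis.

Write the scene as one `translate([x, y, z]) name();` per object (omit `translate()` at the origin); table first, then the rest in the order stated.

table();
translate([415, 450, 767]) picture_frame();
translate([1801, 0, 0]) bed_frame();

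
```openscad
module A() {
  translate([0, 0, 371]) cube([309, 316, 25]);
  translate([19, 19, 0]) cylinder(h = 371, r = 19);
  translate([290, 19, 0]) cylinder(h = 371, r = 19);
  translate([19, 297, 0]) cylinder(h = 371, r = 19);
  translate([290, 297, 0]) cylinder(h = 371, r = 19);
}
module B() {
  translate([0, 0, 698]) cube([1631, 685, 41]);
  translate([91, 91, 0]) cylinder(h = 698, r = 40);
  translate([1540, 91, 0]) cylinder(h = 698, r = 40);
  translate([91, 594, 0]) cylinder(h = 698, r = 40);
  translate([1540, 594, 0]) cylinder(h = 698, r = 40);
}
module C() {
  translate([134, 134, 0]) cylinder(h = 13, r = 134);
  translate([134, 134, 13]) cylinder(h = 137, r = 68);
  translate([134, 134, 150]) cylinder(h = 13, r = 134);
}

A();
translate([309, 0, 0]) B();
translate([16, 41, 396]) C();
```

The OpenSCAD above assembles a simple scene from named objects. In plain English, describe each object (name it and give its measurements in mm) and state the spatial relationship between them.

A is a four-legged stool. The seat is a 309×316×25 mm slab whose top surface is at z = 396 mm; four round legs, each 38 mm in diameter, run from the floor (z = 0) to the underside of the seat, each leg's axis is inset half a diameter from the nearest pair of seat edges (so the leg's bounding box is flush with the corner).

B is a table with a 1631×685 mm rectangular top, 41 mm thick, top surface at z = 739 mm, supported by four round legs of 80 mm diameter, each leg's bounding box inset 51 mm from the nearest pair of top edges, running from the floor.

C is a spool: two coaxial disc flanges of radius 134 mm and thickness 13 mm, joined by a core cylinder of radius 68 mm and height 137 mm. The lower flange rests on z = 0 and the three cylinders share a vertical axis.

The table is against the stool's +x side, with their −y faces flush. The spool is on top of the stool.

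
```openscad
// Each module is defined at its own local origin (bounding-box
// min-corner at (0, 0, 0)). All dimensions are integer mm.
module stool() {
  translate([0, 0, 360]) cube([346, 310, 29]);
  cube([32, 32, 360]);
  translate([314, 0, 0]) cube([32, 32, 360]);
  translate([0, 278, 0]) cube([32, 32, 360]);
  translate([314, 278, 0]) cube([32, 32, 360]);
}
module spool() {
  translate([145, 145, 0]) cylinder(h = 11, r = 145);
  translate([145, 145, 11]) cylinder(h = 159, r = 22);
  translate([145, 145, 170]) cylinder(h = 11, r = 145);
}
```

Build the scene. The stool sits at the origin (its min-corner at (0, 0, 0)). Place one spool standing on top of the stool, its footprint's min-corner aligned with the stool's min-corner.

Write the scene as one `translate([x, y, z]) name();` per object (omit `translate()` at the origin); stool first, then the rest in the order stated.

stool();
translate([0, 0, 389]) spool();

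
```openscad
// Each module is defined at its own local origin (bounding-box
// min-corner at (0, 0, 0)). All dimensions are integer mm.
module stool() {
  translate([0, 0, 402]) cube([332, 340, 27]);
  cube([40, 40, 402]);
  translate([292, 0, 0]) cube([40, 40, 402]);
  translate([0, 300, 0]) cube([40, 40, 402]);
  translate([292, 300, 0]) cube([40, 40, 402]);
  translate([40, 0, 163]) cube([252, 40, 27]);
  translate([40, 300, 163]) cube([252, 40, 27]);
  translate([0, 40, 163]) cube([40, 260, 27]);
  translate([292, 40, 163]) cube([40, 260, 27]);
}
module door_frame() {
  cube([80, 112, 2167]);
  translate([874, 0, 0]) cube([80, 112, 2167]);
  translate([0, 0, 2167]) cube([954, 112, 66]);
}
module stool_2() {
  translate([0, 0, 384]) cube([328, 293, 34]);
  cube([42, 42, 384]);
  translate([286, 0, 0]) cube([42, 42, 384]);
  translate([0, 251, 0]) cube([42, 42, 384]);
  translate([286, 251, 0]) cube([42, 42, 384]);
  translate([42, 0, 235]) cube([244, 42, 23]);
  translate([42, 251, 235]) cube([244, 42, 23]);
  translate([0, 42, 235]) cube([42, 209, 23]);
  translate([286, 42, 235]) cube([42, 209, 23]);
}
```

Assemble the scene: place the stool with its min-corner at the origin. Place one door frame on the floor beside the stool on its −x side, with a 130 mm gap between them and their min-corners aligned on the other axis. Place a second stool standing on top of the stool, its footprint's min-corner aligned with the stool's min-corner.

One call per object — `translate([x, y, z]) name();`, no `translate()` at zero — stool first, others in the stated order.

stool();
translate([-1084, 0, 0]) door_frame();
translate([0, 0, 429]) stool_2();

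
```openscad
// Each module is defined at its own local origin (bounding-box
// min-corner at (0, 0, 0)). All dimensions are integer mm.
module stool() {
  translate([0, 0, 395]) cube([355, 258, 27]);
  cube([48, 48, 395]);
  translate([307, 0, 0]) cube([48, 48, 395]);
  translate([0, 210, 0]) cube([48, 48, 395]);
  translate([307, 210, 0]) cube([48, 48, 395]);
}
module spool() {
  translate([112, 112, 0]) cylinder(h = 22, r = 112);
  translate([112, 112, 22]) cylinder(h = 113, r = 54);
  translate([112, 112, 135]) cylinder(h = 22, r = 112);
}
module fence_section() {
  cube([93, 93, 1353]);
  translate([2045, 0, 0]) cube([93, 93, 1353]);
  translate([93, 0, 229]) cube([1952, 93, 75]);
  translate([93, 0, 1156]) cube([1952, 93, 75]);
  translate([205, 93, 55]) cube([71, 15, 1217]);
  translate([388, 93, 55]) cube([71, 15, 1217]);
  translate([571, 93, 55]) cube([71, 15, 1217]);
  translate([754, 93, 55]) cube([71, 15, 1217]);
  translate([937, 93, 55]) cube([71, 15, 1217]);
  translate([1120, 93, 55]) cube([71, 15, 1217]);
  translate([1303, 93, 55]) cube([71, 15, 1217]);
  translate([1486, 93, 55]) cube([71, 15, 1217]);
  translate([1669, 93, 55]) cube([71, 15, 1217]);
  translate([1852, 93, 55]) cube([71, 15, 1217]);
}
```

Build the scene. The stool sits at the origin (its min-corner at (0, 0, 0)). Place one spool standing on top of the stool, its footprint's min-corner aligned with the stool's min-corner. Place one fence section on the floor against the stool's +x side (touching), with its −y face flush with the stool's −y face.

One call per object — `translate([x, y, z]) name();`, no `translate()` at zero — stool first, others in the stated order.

stool();
translate([0, 0, 422]) spool();
translate([355, 0, 0]) fence_section();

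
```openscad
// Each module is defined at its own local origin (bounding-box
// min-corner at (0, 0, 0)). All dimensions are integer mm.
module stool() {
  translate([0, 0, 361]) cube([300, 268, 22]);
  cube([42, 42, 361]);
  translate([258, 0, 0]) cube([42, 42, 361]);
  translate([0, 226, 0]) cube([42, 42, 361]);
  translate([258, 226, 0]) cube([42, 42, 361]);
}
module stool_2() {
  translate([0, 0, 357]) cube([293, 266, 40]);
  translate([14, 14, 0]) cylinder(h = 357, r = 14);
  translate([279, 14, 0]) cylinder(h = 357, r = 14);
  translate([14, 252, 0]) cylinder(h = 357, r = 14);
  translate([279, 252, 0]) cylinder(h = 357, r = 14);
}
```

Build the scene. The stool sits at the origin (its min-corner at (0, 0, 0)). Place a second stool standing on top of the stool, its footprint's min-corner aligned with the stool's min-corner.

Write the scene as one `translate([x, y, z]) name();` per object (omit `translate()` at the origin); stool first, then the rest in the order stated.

stool();
translate([0, 0, 383]) stool_2();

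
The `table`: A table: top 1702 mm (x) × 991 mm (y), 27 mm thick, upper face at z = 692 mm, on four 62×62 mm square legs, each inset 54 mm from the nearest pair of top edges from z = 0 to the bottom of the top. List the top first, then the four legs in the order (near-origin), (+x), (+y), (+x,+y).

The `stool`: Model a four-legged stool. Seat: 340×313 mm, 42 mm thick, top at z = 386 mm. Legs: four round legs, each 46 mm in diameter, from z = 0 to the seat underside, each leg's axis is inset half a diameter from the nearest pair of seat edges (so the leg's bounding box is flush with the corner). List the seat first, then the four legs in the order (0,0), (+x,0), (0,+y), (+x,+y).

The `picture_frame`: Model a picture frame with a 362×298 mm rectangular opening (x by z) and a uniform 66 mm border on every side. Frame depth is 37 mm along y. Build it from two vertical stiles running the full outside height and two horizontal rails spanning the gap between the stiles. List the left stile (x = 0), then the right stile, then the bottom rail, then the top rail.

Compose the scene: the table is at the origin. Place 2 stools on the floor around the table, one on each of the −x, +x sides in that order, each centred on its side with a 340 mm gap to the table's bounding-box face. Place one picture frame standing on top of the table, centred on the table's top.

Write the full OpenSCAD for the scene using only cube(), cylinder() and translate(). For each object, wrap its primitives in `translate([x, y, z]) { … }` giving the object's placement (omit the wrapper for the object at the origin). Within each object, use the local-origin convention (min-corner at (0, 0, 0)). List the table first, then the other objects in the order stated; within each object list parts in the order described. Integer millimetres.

translate([0, 0, 665]) cube([1702, 991, 27]);
translate([54, 54, 0]) cube([62, 62, 665]);
translate([1586, 54, 0]) cube([62, 62, 665]);
translate([54, 875, 0]) cube([62, 62, 665]);
translate([1586, 875, 0]) cube([62, 62, 665]);
translate([-680, 339, 0]) {
  translate([0, 0, 344]) cube([340, 313, 42]);
  translate([23, 23, 0]) cylinder(h = 344, r = 23);
  translate([317, 23, 0]) cylinder(h = 344, r = 23);
  translate([23, 290, 0]) cylinder(h = 344, r = 23);
  translate([317, 290, 0]) cylinder(h = 344, r = 23);
}
translate([2042, 339, 0]) {
  translate([0, 0, 344]) cube([340, 313, 42]);
  translate([23, 23, 0]) cylinder(h = 344, r = 23);
  translate([317, 23, 0]) cylinder(h = 344, r = 23);
  translate([23, 290, 0]) cylinder(h = 344, r = 23);
  translate([317, 290, 0]) cylinder(h = 344, r = 23);
}
translate([604, 477, 692]) {
  cube([66, 37, 430]);
  translate([428, 0, 0]) cube([66, 37, 430]);
  translate([66, 0, 0]) cube([362, 37, 66]);
  translate([66, 0, 364]) cube([362, 37, 66]);
}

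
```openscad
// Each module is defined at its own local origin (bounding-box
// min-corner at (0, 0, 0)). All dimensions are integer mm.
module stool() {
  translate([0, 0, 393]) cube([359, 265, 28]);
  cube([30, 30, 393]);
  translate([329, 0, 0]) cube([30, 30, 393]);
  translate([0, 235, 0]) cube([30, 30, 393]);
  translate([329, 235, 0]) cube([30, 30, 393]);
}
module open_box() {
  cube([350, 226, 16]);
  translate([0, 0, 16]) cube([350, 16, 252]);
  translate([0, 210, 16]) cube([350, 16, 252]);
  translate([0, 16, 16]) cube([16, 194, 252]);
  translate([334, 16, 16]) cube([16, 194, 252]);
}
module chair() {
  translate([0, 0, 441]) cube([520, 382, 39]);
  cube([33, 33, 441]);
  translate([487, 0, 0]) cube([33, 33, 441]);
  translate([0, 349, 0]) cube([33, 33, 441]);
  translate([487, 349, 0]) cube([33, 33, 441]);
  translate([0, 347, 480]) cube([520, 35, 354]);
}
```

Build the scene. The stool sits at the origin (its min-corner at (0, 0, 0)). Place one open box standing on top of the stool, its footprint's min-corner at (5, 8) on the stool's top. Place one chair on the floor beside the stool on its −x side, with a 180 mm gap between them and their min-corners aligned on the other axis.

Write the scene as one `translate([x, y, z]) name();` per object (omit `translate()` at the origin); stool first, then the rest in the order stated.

stool();
translate([5, 8, 421]) open_box();
translate([-700, 0, 0]) chair();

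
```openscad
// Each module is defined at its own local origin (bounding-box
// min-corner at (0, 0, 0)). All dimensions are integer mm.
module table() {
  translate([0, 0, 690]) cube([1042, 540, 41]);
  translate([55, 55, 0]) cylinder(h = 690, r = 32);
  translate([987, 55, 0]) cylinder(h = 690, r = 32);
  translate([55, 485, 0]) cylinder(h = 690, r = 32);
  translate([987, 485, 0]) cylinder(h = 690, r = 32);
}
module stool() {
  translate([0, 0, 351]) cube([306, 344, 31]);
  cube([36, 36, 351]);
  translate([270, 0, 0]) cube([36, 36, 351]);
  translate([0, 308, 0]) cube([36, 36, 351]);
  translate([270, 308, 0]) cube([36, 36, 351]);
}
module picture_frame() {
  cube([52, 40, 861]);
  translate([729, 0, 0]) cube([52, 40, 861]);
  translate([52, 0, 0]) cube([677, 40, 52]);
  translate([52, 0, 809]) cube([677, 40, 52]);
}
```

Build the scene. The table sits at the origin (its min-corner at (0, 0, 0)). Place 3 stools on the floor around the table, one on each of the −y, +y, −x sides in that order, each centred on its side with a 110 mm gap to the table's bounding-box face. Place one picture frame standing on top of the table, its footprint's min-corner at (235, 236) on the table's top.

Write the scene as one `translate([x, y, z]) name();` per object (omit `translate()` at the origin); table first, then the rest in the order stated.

table();
translate([368, -454, 0]) stool();
translate([368, 650, 0]) stool();
translate([-416, 98, 0]) stool();
translate([235, 236, 731]) picture_frame();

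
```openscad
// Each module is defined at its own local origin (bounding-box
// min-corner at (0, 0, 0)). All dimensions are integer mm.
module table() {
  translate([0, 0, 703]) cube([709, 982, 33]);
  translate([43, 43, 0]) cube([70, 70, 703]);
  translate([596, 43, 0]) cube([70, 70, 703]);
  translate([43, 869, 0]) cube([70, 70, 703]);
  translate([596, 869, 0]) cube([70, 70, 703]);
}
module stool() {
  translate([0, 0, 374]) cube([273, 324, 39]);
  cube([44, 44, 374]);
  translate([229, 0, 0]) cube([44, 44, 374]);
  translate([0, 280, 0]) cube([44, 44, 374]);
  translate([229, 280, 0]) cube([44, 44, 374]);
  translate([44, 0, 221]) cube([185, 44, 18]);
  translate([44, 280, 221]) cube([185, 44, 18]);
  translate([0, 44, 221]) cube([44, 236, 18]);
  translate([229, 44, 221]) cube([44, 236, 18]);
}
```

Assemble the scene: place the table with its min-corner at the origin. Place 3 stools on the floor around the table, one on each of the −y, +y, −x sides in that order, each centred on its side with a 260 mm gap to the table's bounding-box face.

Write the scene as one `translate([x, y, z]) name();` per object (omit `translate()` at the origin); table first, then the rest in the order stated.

table();
translate([218, -584, 0]) stool();
translate([218, 1242, 0]) stool();
translate([-533, 329, 0]) stool();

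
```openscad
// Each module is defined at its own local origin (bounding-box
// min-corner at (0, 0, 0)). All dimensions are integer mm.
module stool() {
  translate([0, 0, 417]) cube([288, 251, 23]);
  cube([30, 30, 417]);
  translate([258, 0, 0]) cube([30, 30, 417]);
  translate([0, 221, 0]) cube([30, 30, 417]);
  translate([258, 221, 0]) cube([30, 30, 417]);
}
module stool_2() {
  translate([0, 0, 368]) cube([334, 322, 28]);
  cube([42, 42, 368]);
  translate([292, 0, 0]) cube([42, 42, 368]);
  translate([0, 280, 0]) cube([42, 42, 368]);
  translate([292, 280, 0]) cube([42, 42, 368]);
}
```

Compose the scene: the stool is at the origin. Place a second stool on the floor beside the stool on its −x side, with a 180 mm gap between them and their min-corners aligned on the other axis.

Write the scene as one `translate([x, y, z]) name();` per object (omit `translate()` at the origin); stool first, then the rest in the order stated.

stool();
translate([-514, 0, 0]) stool_2();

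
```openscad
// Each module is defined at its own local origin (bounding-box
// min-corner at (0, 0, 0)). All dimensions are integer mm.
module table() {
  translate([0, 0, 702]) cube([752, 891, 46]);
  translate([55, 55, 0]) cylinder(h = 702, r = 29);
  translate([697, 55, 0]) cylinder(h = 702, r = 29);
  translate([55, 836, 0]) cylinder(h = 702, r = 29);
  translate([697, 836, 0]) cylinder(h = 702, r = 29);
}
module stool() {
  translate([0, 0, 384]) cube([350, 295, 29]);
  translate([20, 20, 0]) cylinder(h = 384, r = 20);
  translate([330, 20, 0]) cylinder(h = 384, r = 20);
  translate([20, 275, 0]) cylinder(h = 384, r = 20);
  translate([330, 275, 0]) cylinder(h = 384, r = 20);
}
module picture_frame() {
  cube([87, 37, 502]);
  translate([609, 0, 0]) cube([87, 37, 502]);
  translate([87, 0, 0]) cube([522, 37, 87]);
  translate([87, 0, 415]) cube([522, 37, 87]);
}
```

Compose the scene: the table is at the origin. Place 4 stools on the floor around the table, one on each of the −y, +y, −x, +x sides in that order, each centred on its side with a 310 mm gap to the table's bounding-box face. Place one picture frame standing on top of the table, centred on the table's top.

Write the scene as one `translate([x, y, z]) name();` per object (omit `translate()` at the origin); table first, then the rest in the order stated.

table();
translate([201, -605, 0]) stool();
translate([201, 1201, 0]) stool();
translate([-660, 298, 0]) stool();
translate([1062, 298, 0]) stool();
translate([28, 427, 748]) picture_frame();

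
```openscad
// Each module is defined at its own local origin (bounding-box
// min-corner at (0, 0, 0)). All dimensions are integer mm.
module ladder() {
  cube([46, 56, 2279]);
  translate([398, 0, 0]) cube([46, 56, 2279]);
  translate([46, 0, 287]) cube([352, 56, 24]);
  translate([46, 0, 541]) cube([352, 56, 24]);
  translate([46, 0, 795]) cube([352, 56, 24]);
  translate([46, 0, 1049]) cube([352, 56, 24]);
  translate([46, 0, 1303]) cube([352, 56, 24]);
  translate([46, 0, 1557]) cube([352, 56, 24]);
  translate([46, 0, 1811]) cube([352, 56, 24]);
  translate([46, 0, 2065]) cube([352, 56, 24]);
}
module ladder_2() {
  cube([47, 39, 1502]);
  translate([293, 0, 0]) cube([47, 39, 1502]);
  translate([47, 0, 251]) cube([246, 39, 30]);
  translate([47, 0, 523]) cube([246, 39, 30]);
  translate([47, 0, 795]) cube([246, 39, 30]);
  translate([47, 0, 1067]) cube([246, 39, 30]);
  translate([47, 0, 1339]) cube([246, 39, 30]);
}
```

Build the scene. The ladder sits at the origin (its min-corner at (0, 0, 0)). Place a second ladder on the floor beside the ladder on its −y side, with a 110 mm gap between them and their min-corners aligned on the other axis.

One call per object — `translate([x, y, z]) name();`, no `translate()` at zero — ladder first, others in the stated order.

ladder();
translate([0, -149, 0]) ladder_2();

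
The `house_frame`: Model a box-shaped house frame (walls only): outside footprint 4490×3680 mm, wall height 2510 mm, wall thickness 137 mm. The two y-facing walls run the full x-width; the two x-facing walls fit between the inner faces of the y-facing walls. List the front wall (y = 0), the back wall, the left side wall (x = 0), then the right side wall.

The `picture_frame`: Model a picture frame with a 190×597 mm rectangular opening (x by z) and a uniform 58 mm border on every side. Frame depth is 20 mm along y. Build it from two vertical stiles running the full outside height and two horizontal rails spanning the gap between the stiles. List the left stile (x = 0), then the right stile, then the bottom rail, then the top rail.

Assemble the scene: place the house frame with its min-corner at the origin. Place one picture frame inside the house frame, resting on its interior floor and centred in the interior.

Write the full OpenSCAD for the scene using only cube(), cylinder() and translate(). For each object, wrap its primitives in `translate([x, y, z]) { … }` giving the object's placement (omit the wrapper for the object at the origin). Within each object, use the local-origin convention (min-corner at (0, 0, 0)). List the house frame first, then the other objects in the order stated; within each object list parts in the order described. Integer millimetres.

cube([4490, 137, 2510]);
translate([0, 3543, 0]) cube([4490, 137, 2510]);
translate([0, 137, 0]) cube([137, 3406, 2510]);
translate([4353, 137, 0]) cube([137, 3406, 2510]);
translate([2092, 1830, 0]) {
  cube([58, 20, 713]);
  translate([248, 0, 0]) cube([58, 20, 713]);
  translate([58, 0, 0]) cube([190, 20, 58]);
  translate([58, 0, 655]) cube([190, 20, 58]);
}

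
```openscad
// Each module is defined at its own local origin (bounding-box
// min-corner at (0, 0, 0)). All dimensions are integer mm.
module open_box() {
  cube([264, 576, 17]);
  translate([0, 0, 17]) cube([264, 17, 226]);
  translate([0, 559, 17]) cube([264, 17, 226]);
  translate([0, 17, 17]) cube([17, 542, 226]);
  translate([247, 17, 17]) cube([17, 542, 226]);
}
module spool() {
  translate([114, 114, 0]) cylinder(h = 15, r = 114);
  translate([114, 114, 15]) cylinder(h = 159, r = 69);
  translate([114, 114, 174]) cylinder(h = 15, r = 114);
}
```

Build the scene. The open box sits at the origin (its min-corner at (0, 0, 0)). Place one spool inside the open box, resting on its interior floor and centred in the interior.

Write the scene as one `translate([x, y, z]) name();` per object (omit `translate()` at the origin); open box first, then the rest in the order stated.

open_box();
translate([18, 174, 17]) spool();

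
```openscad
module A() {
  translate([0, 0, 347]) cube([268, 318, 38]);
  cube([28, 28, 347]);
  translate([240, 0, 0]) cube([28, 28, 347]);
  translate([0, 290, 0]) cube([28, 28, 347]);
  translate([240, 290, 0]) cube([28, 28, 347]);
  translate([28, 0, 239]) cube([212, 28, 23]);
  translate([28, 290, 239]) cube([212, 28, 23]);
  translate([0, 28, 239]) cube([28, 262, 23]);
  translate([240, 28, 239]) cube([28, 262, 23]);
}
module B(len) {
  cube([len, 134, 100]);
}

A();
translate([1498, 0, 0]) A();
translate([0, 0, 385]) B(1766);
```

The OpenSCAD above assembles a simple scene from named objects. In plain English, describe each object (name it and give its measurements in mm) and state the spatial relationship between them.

A is a four-legged stool. The seat is 268×318 mm, 38 mm thick, top at z = 385 mm. It stands on four square legs, each 28×28 mm in cross-section, from z = 0 to the seat underside, each flush with a corner of the seat. Four stretchers, 28 mm wide and 23 mm tall, connect adjacent legs with their undersides at z = 239 mm, each running between the inner faces of the legs it joins and aligned with the legs' outer faces on the other axis.

B is a rectangular beam 1766 mm long (x), 134 mm deep (y), 100 mm thick (z).

The beam spans the tops of two stools placed 1230 mm apart, resting at z = 385 mm.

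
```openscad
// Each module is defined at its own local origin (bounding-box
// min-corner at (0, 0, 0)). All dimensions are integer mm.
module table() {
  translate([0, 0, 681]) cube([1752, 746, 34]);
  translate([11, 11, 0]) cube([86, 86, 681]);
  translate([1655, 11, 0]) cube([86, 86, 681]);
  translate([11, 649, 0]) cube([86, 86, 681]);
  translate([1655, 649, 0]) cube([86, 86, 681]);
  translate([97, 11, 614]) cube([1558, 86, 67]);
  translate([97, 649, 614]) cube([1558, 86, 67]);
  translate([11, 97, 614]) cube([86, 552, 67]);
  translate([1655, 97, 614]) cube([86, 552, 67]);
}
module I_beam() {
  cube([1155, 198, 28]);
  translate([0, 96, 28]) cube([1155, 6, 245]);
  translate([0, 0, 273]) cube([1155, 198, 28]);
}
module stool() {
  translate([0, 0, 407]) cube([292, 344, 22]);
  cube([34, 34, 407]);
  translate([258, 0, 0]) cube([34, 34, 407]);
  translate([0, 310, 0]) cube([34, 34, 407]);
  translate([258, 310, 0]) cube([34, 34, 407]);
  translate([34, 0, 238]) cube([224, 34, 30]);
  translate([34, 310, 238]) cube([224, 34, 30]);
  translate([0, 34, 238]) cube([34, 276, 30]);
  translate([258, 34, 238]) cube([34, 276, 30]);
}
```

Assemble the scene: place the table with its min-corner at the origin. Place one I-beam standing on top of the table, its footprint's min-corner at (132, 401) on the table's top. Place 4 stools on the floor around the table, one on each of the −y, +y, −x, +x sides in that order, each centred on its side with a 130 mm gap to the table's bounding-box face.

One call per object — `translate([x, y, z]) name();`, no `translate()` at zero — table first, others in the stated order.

table();
translate([132, 401, 715]) I_beam();
translate([730, -474, 0]) stool();
translate([730, 876, 0]) stool();
translate([-422, 201, 0]) stool();
translate([1882, 201, 0]) stool();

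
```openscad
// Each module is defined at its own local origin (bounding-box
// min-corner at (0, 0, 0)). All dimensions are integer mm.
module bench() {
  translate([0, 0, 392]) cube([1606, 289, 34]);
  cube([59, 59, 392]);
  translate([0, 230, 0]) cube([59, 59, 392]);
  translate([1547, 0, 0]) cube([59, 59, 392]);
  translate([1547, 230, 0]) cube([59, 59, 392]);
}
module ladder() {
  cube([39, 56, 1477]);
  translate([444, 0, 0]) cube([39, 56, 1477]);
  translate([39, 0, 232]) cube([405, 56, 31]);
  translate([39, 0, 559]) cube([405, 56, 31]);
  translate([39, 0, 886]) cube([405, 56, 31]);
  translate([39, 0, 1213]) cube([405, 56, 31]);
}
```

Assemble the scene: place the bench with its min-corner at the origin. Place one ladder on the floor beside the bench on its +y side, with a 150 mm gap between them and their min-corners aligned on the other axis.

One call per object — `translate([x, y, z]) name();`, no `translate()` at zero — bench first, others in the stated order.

bench();
translate([0, 439, 0]) ladder();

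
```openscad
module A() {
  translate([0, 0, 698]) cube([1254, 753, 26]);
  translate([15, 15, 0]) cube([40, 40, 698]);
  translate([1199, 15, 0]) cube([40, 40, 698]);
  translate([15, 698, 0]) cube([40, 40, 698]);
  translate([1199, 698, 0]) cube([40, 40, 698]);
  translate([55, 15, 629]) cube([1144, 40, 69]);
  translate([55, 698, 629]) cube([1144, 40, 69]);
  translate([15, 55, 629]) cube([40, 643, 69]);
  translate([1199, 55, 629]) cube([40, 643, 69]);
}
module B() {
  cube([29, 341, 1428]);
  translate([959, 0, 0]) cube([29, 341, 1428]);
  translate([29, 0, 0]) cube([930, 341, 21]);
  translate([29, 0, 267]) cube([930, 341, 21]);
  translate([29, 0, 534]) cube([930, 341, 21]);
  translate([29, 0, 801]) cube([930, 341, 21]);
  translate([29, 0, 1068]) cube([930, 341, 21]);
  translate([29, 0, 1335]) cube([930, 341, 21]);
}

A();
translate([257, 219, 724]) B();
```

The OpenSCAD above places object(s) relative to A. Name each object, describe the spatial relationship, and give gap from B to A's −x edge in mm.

A is a table. B is a bookshelf. The bookshelf is on top of the table. The gap from the bookshelf to the table's −x edge is 257 mm.

The bookshelf's min-x is at 257; the table's min-x is 0; gap = 257 mm.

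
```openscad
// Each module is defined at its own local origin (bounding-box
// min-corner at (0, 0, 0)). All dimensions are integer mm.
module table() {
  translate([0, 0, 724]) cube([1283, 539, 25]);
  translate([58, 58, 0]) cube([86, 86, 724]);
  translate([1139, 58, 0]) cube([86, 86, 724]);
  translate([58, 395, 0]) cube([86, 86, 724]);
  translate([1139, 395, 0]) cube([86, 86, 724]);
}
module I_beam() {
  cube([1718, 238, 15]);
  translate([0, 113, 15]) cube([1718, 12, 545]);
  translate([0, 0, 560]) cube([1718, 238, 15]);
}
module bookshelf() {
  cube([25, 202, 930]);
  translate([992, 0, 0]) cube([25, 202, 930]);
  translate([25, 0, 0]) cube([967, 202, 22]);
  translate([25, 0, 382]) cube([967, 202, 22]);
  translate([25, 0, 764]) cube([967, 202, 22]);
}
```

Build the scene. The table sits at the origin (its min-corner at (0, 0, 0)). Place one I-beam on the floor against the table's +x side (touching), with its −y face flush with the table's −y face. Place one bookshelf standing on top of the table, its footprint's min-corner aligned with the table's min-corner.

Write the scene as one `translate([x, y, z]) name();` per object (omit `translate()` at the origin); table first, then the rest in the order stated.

table();
translate([1283, 0, 0]) I_beam();
translate([0, 0, 749]) bookshelf();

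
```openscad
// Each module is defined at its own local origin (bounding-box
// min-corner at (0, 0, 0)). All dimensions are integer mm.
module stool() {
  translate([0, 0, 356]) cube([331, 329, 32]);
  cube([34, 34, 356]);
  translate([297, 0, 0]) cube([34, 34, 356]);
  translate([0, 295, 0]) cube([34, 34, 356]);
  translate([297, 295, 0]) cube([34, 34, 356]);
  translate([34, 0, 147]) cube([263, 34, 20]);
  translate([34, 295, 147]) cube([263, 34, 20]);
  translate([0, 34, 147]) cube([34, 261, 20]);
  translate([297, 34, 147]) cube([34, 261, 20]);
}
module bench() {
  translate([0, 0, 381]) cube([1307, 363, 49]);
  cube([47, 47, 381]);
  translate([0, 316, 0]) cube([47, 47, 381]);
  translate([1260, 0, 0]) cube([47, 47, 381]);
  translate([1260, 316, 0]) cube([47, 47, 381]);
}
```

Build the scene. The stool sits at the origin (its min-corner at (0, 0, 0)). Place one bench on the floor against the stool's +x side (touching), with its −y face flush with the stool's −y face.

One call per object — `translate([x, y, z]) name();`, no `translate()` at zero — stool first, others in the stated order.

stool();
translate([331, 0, 0]) bench();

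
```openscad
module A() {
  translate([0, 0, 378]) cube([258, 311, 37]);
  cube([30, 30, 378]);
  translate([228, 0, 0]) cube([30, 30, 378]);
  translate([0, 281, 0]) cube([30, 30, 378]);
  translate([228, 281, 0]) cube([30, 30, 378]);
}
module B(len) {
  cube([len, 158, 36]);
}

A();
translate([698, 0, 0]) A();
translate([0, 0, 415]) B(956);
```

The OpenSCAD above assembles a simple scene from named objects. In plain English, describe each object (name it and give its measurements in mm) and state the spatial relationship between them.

A is a four-legged stool. The seat is a 258×311×37 mm slab whose top surface is at z = 415 mm; four square legs, each 30×30 mm in cross-section, run from the floor (z = 0) to the underside of the seat, each flush with a corner of the seat.

B is a rectangular beam 956 mm long (x), 158 mm deep (y), 36 mm thick (z).

The beam spans the tops of two stools placed 440 mm apart, resting at z = 415 mm.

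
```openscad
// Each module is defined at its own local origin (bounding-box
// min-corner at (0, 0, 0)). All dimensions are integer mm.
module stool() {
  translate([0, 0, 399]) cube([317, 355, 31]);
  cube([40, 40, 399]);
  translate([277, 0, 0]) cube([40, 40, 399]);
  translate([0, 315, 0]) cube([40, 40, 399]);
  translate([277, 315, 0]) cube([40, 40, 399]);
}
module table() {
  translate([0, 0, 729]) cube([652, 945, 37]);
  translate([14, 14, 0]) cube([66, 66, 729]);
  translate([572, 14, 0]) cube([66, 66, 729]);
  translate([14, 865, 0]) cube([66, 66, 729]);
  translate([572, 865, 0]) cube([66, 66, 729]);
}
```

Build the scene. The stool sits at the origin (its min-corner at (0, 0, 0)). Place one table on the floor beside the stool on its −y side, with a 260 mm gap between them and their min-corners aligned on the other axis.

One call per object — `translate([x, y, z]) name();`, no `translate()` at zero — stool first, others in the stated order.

stool();
translate([0, -1205, 0]) table();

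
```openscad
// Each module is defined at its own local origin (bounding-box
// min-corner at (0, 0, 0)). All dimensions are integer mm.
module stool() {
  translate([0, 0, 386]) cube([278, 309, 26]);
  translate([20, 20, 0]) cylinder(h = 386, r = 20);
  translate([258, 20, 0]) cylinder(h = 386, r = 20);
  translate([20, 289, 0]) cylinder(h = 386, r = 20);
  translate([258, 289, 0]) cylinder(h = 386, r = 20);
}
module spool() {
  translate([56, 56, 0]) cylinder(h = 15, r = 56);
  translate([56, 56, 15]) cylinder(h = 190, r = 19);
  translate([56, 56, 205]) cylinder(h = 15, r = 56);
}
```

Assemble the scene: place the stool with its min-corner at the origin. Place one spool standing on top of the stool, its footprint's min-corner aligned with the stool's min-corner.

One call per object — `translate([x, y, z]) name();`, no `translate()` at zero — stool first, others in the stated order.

stool();
translate([0, 0, 412]) spool();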